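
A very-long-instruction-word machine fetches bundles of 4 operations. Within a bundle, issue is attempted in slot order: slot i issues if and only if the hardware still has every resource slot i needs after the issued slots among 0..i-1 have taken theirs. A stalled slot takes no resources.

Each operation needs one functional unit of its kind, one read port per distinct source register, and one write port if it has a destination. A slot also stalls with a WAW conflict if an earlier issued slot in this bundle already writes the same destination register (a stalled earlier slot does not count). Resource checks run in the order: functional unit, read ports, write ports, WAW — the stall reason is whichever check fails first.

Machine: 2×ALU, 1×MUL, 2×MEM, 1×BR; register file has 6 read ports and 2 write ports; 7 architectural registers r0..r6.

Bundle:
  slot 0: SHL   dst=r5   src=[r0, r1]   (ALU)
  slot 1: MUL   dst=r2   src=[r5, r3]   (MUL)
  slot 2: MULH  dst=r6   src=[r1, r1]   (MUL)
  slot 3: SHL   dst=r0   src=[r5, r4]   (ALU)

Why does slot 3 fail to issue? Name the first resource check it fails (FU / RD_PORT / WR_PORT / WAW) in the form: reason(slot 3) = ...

reason(slot 3) = WR_PORT

#0 ALU src=r0,r1 dispatched  <A:1 Mu:1 Ld:2 B:1 rd:4 wr:1>
#1 MUL src=r5,r3 dispatched  <A:1 Mu:0 Ld:2 B:1 rd:2 wr:0>
#2 MUL src=r1,r1 held:FU  <A:1 Mu:0 Ld:2 B:1 rd:2 wr:0>
#3 ALU src=r5,r4 held:WR_PORT  <A:1 Mu:0 Ld:2 B:1 rd:2 wr:0>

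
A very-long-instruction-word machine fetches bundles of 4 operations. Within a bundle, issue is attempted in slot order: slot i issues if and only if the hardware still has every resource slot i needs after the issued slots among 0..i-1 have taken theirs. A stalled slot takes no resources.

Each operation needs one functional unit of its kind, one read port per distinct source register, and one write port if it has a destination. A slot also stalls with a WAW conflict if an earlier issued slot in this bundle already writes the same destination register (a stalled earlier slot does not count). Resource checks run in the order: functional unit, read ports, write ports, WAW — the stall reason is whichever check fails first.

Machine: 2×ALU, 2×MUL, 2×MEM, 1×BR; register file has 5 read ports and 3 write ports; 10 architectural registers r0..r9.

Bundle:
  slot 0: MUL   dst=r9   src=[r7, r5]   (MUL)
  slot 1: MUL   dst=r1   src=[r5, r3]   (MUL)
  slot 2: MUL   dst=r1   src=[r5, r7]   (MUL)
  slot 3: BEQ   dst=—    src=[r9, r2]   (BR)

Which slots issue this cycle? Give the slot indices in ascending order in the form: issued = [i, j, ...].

  0. MUL→r9 ⇒ go  {2A/1Mu/2Ld/1B | 3r 2w}
  1. MUL→r1 ⇒ go  {2A/0Mu/2Ld/1B | 1r 1w}
  2. MUL→r1 ⇒ no(FU)  {2A/0Mu/2Ld/1B | 1r 1w}
  3. BR ⇒ no(RD_PORT)  {2A/0Mu/2Ld/1B | 1r 1w}

issued = [0, 1]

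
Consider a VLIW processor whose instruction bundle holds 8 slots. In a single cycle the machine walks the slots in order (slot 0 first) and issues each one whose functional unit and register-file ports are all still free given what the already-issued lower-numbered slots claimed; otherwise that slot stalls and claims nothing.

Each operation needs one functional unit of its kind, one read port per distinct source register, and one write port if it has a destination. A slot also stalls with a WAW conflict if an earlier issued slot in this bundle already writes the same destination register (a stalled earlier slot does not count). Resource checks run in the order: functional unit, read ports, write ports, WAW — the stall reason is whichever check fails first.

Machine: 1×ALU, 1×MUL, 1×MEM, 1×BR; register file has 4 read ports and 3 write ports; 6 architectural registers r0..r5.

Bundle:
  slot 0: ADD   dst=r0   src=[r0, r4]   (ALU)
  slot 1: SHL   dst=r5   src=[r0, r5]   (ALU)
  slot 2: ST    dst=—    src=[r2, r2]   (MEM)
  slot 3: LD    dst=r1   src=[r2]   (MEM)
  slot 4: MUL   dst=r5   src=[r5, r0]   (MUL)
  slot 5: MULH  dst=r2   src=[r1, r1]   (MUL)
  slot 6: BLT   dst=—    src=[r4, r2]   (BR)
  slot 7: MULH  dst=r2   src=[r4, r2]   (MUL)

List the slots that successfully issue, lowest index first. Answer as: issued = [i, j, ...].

issued = [0, 2, 5]

#0 ALU src=r0,r4 dispatched  <A:0 Mu:1 Ld:1 B:1 rd:2 wr:2>
#1 ALU src=r0,r5 held:FU  <A:0 Mu:1 Ld:1 B:1 rd:2 wr:2>
#2 MEM src=r2,r2 dispatched  <A:0 Mu:1 Ld:0 B:1 rd:1 wr:2>
#3 MEM src=r2 held:FU  <A:0 Mu:1 Ld:0 B:1 rd:1 wr:2>
#4 MUL src=r5,r0 held:RD_PORT  <A:0 Mu:1 Ld:0 B:1 rd:1 wr:2>
#5 MUL src=r1,r1 dispatched  <A:0 Mu:0 Ld:0 B:1 rd:0 wr:1>
#6 BR src=r4,r2 held:RD_PORT  <A:0 Mu:0 Ld:0 B:1 rd:0 wr:1>
#7 MUL src=r4,r2 held:FU  <A:0 Mu:0 Ld:0 B:1 rd:0 wr:1>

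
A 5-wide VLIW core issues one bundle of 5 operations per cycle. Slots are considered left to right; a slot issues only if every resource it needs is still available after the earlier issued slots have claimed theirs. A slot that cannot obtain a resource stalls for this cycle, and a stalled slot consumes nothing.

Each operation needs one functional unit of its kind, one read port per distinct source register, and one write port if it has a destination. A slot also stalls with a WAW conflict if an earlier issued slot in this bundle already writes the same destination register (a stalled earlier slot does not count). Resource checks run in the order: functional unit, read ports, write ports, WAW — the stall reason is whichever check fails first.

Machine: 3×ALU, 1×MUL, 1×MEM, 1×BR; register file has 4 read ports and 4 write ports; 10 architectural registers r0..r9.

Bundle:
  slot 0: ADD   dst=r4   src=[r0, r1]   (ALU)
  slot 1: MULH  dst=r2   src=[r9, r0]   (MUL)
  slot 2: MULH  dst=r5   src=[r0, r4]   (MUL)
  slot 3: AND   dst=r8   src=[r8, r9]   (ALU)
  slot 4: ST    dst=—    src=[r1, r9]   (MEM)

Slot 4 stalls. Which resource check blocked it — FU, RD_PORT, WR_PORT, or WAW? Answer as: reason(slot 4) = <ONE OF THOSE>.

  0. ALU→r4 ⇒ go  {2A/1Mu/1Ld/1B | 2r 3w}
  1. MUL→r2 ⇒ go  {2A/0Mu/1Ld/1B | 0r 2w}
  2. MUL→r5 ⇒ no(FU)  {2A/0Mu/1Ld/1B | 0r 2w}
  3. ALU→r8 ⇒ no(RD_PORT)  {2A/0Mu/1Ld/1B | 0r 2w}
  4. MEM ⇒ no(RD_PORT)  {2A/0Mu/1Ld/1B | 0r 2w}

reason(slot 4) = RD_PORT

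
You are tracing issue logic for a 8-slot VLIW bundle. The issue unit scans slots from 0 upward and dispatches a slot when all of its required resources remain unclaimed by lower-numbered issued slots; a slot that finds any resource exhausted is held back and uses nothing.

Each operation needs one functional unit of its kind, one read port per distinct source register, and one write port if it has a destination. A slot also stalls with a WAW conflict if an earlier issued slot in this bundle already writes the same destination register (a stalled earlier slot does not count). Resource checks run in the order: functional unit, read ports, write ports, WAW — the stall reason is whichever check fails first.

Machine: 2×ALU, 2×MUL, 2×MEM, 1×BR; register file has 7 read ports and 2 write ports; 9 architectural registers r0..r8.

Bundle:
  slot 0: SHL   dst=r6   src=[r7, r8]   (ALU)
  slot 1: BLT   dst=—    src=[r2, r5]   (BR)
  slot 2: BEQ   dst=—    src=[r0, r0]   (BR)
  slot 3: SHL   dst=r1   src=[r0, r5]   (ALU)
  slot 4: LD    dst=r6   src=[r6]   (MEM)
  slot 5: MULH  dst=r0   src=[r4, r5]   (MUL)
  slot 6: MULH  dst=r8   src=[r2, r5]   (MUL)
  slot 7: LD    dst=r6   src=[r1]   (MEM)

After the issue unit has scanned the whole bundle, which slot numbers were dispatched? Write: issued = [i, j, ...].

  0. ALU→r6 ⇒ go  {1A/2Mu/2Ld/1B | 5r 1w}
  1. BR ⇒ go  {1A/2Mu/2Ld/0B | 3r 1w}
  2. BR ⇒ no(FU)  {1A/2Mu/2Ld/0B | 3r 1w}
  3. ALU→r1 ⇒ go  {0A/2Mu/2Ld/0B | 1r 0w}
  4. MEM→r6 ⇒ no(WR_PORT)  {0A/2Mu/2Ld/0B | 1r 0w}
  5. MUL→r0 ⇒ no(RD_PORT)  {0A/2Mu/2Ld/0B | 1r 0w}
  6. MUL→r8 ⇒ no(RD_PORT)  {0A/2Mu/2Ld/0B | 1r 0w}
  7. MEM→r6 ⇒ no(WR_PORT)  {0A/2Mu/2Ld/0B | 1r 0w}

issued = [0, 1, 3]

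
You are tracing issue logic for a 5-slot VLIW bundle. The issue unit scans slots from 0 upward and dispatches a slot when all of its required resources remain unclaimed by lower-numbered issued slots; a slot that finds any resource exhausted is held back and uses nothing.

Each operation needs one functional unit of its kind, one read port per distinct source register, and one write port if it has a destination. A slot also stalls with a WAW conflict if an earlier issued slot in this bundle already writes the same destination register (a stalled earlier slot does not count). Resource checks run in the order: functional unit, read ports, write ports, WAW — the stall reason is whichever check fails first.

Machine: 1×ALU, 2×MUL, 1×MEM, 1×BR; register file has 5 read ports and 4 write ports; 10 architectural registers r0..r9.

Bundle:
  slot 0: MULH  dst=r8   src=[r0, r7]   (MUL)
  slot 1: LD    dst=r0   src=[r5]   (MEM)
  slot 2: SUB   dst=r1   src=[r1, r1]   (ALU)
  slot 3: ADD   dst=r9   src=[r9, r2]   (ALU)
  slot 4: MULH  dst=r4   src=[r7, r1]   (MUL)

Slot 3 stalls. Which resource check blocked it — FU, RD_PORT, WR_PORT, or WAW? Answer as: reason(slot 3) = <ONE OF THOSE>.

slot 0 (MUL): ISSUE — free A1,Mu1,Ld1,B1 rp3 wp3
slot 1 (MEM): ISSUE — free A1,Mu1,Ld0,B1 rp2 wp2
slot 2 (ALU): ISSUE — free A0,Mu1,Ld0,B1 rp1 wp1
slot 3 (ALU): stall FU — free A0,Mu1,Ld0,B1 rp1 wp1
slot 4 (MUL): stall RD_PORT — free A0,Mu1,Ld0,B1 rp1 wp1

reason(slot 3) = FU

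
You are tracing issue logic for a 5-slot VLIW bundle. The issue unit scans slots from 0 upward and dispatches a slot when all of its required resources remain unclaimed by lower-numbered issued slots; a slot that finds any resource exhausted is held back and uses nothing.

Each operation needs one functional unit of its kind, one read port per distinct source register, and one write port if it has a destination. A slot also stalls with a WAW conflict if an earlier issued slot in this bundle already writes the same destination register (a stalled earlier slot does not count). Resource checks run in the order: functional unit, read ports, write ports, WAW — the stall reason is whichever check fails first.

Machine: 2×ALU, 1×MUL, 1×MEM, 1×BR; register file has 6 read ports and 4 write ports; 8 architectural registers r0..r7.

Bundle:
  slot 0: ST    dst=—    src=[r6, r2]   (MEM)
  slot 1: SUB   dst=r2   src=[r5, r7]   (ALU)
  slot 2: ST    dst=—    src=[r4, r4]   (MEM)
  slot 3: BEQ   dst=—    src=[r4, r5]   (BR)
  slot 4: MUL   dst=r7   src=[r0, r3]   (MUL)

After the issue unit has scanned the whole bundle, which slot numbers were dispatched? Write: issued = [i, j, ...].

slot 0 (MEM): ISSUE — free A2,Mu1,Ld0,B1 rp4 wp4
slot 1 (ALU): ISSUE — free A1,Mu1,Ld0,B1 rp2 wp3
slot 2 (MEM): stall FU — free A1,Mu1,Ld0,B1 rp2 wp3
slot 3 (BR): ISSUE — free A1,Mu1,Ld0,B0 rp0 wp3
slot 4 (MUL): stall RD_PORT — free A1,Mu1,Ld0,B0 rp0 wp3

issued = [0, 1, 3]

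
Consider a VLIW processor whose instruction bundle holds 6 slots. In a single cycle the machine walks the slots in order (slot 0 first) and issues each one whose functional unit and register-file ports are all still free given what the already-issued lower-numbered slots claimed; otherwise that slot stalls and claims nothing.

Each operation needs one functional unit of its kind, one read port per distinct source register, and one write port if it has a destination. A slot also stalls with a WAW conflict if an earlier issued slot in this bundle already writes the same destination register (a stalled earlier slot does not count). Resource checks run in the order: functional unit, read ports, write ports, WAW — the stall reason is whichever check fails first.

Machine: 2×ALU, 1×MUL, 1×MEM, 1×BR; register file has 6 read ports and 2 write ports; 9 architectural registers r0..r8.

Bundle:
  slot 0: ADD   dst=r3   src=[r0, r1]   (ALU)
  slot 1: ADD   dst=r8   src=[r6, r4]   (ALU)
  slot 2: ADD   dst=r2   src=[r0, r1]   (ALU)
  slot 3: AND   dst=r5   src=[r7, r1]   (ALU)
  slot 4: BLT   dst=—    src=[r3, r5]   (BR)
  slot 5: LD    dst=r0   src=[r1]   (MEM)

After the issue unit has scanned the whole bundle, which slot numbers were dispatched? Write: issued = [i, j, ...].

issued = [0, 1, 4]

(0) want 1×ALU +2rd +1wr — yes → AL1|MU1|ME1|BR1|rd4|wr1
(1) want 1×ALU +2rd +1wr — yes → AL0|MU1|ME1|BR1|rd2|wr0
(2) want 1×ALU +2rd +1wr — FU → AL0|MU1|ME1|BR1|rd2|wr0
(3) want 1×ALU +2rd +1wr — FU → AL0|MU1|ME1|BR1|rd2|wr0
(4) want 1×BR +2rd +0wr — yes → AL0|MU1|ME1|BR0|rd0|wr0
(5) want 1×MEM +1rd +1wr — RD_PORT → AL0|MU1|ME1|BR0|rd0|wr0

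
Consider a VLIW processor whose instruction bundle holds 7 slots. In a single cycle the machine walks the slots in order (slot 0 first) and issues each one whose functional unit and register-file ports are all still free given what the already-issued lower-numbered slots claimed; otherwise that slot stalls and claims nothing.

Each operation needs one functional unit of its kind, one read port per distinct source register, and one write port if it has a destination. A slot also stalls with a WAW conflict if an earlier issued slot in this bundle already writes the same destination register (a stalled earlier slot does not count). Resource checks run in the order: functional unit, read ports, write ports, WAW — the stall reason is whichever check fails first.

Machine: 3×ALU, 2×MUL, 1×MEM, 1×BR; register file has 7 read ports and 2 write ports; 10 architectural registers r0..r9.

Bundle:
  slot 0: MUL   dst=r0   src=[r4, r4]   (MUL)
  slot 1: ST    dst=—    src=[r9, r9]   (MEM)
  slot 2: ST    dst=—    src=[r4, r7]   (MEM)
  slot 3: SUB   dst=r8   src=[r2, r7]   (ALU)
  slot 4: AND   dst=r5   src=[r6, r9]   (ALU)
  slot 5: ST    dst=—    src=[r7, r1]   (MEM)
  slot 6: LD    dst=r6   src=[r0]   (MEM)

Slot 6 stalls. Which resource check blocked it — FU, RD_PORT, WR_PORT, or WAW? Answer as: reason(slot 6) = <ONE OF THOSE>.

  0. MUL→r0 ⇒ go  {3A/1Mu/1Ld/1B | 6r 1w}
  1. MEM ⇒ go  {3A/1Mu/0Ld/1B | 5r 1w}
  2. MEM ⇒ no(FU)  {3A/1Mu/0Ld/1B | 5r 1w}
  3. ALU→r8 ⇒ go  {2A/1Mu/0Ld/1B | 3r 0w}
  4. ALU→r5 ⇒ no(WR_PORT)  {2A/1Mu/0Ld/1B | 3r 0w}
  5. MEM ⇒ no(FU)  {2A/1Mu/0Ld/1B | 3r 0w}
  6. MEM→r6 ⇒ no(FU)  {2A/1Mu/0Ld/1B | 3r 0w}

reason(slot 6) = FU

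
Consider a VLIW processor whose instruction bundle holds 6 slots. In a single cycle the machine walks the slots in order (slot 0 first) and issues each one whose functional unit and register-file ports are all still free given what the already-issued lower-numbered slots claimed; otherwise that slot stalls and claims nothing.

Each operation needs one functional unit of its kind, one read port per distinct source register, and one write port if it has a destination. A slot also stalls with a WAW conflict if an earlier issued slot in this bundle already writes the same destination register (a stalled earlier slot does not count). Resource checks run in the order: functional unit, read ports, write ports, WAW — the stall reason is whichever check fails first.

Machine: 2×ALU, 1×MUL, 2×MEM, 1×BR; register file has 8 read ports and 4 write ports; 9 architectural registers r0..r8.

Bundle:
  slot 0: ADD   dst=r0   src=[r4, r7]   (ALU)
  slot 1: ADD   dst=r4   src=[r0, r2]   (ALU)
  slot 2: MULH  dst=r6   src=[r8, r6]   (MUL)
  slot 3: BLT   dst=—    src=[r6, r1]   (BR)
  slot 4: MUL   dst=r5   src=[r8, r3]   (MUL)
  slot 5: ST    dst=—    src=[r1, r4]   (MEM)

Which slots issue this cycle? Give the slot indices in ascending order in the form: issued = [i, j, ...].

issued = [0, 1, 2, 3]

slot 0 (ALU): ISSUE — free A1,Mu1,Ld2,B1 rp6 wp3
slot 1 (ALU): ISSUE — free A0,Mu1,Ld2,B1 rp4 wp2
slot 2 (MUL): ISSUE — free A0,Mu0,Ld2,B1 rp2 wp1
slot 3 (BR): ISSUE — free A0,Mu0,Ld2,B0 rp0 wp1
slot 4 (MUL): stall FU — free A0,Mu0,Ld2,B0 rp0 wp1
slot 5 (MEM): stall RD_PORT — free A0,Mu0,Ld2,B0 rp0 wp1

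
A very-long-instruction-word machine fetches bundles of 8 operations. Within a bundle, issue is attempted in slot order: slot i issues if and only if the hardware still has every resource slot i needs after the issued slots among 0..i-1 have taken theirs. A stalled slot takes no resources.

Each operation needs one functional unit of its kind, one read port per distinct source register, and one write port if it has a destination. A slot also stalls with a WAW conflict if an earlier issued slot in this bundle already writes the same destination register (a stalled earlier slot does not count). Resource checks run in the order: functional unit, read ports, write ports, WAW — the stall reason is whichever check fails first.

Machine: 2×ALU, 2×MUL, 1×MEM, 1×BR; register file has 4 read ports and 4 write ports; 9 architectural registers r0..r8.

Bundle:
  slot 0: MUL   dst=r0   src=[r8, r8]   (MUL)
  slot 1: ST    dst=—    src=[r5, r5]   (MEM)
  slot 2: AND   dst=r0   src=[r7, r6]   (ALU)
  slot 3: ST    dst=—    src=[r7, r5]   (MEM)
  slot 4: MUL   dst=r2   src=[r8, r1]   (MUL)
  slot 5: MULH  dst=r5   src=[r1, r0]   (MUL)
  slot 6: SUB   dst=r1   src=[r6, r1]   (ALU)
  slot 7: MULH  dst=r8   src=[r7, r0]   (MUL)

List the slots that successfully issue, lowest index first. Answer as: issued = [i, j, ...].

issued = [0, 1, 4]

slot 0 (MUL): ISSUE — free A2,Mu1,Ld1,B1 rp3 wp3
slot 1 (MEM): ISSUE — free A2,Mu1,Ld0,B1 rp2 wp3
slot 2 (ALU): stall WAW — free A2,Mu1,Ld0,B1 rp2 wp3
slot 3 (MEM): stall FU — free A2,Mu1,Ld0,B1 rp2 wp3
slot 4 (MUL): ISSUE — free A2,Mu0,Ld0,B1 rp0 wp2
slot 5 (MUL): stall FU — free A2,Mu0,Ld0,B1 rp0 wp2
slot 6 (ALU): stall RD_PORT — free A2,Mu0,Ld0,B1 rp0 wp2
slot 7 (MUL): stall FU — free A2,Mu0,Ld0,B1 rp0 wp2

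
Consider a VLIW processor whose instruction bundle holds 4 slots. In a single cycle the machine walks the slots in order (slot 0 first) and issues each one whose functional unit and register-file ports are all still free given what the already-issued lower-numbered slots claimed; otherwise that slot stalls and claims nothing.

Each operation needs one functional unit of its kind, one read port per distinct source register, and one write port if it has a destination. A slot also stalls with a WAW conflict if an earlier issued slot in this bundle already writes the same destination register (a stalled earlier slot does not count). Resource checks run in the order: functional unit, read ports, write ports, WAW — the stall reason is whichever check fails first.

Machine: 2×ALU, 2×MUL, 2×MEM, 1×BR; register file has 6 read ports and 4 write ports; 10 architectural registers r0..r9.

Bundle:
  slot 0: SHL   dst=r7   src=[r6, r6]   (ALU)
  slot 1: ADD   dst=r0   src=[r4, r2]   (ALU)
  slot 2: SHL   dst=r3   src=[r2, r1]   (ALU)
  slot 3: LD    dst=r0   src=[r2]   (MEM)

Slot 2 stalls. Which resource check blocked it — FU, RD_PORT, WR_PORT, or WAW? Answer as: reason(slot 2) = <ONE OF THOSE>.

reason(slot 2) = FU

[0] ALU needs rd=1 wr=1: ok; after: ALU=1 MUL=2 MEM=2 BR=1, R=5, W=3
[1] ALU needs rd=2 wr=1: ok; after: ALU=0 MUL=2 MEM=2 BR=1, R=3, W=2
[2] ALU needs rd=2 wr=1: FU; after: ALU=0 MUL=2 MEM=2 BR=1, R=3, W=2
[3] MEM needs rd=1 wr=1: WAW; after: ALU=0 MUL=2 MEM=2 BR=1, R=3, W=2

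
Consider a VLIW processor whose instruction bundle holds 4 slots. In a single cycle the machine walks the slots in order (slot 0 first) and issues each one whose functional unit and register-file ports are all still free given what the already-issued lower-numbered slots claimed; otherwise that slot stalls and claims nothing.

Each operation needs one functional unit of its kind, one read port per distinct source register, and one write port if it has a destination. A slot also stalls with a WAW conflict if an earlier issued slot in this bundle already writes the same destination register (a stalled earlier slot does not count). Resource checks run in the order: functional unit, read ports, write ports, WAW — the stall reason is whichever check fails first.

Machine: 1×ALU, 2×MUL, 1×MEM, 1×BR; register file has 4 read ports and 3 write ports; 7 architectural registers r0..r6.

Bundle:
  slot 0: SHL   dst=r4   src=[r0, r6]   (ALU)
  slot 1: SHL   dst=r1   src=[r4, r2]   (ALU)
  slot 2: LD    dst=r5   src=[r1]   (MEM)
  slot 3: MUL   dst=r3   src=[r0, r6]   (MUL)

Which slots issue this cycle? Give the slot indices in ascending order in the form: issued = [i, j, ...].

slot 0 (ALU): ISSUE — free A0,Mu2,Ld1,B1 rp2 wp2
slot 1 (ALU): stall FU — free A0,Mu2,Ld1,B1 rp2 wp2
slot 2 (MEM): ISSUE — free A0,Mu2,Ld0,B1 rp1 wp1
slot 3 (MUL): stall RD_PORT — free A0,Mu2,Ld0,B1 rp1 wp1

issued = [0, 2]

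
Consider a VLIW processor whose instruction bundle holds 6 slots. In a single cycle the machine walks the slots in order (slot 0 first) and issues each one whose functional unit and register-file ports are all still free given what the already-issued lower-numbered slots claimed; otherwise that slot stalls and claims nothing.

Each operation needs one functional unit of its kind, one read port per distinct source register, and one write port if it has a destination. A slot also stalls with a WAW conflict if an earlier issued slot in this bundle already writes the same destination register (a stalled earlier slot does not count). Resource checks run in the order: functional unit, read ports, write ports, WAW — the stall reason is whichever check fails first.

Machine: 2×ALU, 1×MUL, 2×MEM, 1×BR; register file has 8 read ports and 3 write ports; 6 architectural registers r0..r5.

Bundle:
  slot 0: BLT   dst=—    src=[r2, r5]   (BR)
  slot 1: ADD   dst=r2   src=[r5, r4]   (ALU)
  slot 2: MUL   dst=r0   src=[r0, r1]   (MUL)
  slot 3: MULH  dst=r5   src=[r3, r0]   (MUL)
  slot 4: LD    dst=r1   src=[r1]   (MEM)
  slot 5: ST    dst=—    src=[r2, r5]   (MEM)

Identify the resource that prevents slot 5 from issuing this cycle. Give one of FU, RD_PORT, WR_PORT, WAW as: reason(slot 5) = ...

  0. BR ⇒ go  {2A/1Mu/2Ld/0B | 6r 3w}
  1. ALU→r2 ⇒ go  {1A/1Mu/2Ld/0B | 4r 2w}
  2. MUL→r0 ⇒ go  {1A/0Mu/2Ld/0B | 2r 1w}
  3. MUL→r5 ⇒ no(FU)  {1A/0Mu/2Ld/0B | 2r 1w}
  4. MEM→r1 ⇒ go  {1A/0Mu/1Ld/0B | 1r 0w}
  5. MEM ⇒ no(RD_PORT)  {1A/0Mu/1Ld/0B | 1r 0w}

reason(slot 5) = RD_PORT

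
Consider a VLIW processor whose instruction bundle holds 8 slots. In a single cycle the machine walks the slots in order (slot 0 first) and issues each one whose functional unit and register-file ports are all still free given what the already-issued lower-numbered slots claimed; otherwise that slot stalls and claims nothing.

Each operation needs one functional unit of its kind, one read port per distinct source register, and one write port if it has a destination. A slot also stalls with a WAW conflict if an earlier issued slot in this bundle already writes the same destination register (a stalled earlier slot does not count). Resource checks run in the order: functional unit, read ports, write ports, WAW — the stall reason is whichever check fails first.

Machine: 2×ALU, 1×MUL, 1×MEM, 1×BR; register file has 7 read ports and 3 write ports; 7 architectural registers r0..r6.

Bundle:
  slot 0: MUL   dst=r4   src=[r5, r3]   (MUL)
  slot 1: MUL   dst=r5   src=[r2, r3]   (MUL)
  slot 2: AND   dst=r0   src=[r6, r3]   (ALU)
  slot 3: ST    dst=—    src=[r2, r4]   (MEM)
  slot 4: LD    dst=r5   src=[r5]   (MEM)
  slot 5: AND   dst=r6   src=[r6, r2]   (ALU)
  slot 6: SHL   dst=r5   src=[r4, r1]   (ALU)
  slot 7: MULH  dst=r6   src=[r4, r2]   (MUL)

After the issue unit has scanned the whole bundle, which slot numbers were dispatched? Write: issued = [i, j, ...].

issued = [0, 2, 3]

[0] MUL needs rd=2 wr=1: ok; after: ALU=2 MUL=0 MEM=1 BR=1, R=5, W=2
[1] MUL needs rd=2 wr=1: FU; after: ALU=2 MUL=0 MEM=1 BR=1, R=5, W=2
[2] ALU needs rd=2 wr=1: ok; after: ALU=1 MUL=0 MEM=1 BR=1, R=3, W=1
[3] MEM needs rd=2 wr=0: ok; after: ALU=1 MUL=0 MEM=0 BR=1, R=1, W=1
[4] MEM needs rd=1 wr=1: FU; after: ALU=1 MUL=0 MEM=0 BR=1, R=1, W=1
[5] ALU needs rd=2 wr=1: RD_PORT; after: ALU=1 MUL=0 MEM=0 BR=1, R=1, W=1
[6] ALU needs rd=2 wr=1: RD_PORT; after: ALU=1 MUL=0 MEM=0 BR=1, R=1, W=1
[7] MUL needs rd=2 wr=1: FU; after: ALU=1 MUL=0 MEM=0 BR=1, R=1, W=1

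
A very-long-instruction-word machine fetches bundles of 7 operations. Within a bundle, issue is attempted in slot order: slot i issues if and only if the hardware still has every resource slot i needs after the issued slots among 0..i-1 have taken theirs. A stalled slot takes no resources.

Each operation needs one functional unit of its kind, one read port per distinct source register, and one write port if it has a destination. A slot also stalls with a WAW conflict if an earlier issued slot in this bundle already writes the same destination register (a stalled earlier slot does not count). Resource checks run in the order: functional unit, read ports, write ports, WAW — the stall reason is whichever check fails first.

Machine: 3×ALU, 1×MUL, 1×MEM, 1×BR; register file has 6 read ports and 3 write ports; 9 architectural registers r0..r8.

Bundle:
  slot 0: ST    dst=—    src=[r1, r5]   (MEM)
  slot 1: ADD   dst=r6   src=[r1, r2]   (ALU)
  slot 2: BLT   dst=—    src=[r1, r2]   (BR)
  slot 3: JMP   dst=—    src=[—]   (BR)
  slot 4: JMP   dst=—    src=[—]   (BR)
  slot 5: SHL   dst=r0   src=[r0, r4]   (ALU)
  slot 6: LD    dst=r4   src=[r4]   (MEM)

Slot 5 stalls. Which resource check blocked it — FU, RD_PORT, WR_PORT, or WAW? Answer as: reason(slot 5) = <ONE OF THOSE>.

reason(slot 5) = RD_PORT

  0. MEM ⇒ go  {3A/1Mu/0Ld/1B | 4r 3w}
  1. ALU→r6 ⇒ go  {2A/1Mu/0Ld/1B | 2r 2w}
  2. BR ⇒ go  {2A/1Mu/0Ld/0B | 0r 2w}
  3. BR ⇒ no(FU)  {2A/1Mu/0Ld/0B | 0r 2w}
  4. BR ⇒ no(FU)  {2A/1Mu/0Ld/0B | 0r 2w}
  5. ALU→r0 ⇒ no(RD_PORT)  {2A/1Mu/0Ld/0B | 0r 2w}
  6. MEM→r4 ⇒ no(FU)  {2A/1Mu/0Ld/0B | 0r 2w}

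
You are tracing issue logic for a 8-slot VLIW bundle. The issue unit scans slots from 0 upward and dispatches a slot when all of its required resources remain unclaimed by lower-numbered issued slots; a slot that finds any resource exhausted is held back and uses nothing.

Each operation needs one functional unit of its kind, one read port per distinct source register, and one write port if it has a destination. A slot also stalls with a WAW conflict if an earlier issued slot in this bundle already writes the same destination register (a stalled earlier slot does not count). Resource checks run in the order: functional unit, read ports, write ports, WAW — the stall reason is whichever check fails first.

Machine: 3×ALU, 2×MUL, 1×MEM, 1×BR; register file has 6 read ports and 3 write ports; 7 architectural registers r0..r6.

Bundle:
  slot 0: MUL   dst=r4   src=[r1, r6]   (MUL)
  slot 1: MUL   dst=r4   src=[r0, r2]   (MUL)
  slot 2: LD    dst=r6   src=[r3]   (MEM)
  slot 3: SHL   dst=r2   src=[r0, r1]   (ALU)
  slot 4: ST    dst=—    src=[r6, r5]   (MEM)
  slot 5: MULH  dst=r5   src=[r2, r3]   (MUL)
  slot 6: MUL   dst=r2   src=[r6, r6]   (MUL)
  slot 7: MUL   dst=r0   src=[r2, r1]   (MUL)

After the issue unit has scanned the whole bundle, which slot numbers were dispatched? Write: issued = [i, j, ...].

issued = [0, 2, 3]

(0) want 1×MUL +2rd +1wr — yes → AL3|MU1|ME1|BR1|rd4|wr2
(1) want 1×MUL +2rd +1wr — WAW → AL3|MU1|ME1|BR1|rd4|wr2
(2) want 1×MEM +1rd +1wr — yes → AL3|MU1|ME0|BR1|rd3|wr1
(3) want 1×ALU +2rd +1wr — yes → AL2|MU1|ME0|BR1|rd1|wr0
(4) want 1×MEM +2rd +0wr — FU → AL2|MU1|ME0|BR1|rd1|wr0
(5) want 1×MUL +2rd +1wr — RD_PORT → AL2|MU1|ME0|BR1|rd1|wr0
(6) want 1×MUL +1rd +1wr — WR_PORT → AL2|MU1|ME0|BR1|rd1|wr0
(7) want 1×MUL +2rd +1wr — RD_PORT → AL2|MU1|ME0|BR1|rd1|wr0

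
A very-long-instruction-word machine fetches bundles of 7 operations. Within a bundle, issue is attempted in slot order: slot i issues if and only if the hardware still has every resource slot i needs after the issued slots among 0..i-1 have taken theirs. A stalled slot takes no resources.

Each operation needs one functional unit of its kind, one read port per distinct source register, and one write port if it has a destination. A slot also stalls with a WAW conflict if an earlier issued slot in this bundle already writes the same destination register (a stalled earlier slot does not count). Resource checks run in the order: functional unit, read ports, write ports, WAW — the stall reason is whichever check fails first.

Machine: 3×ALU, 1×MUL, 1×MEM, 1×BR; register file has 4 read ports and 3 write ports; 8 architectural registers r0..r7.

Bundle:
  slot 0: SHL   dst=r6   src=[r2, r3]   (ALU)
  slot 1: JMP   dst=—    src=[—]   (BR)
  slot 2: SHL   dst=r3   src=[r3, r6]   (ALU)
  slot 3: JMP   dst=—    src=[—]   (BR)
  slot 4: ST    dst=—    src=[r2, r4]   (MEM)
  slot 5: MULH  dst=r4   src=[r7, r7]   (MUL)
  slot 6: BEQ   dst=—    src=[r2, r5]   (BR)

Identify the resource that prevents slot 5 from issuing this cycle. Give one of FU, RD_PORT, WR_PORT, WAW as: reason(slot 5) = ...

reason(slot 5) = RD_PORT

  0. ALU→r6 ⇒ go  {2A/1Mu/1Ld/1B | 2r 2w}
  1. BR ⇒ go  {2A/1Mu/1Ld/0B | 2r 2w}
  2. ALU→r3 ⇒ go  {1A/1Mu/1Ld/0B | 0r 1w}
  3. BR ⇒ no(FU)  {1A/1Mu/1Ld/0B | 0r 1w}
  4. MEM ⇒ no(RD_PORT)  {1A/1Mu/1Ld/0B | 0r 1w}
  5. MUL→r4 ⇒ no(RD_PORT)  {1A/1Mu/1Ld/0B | 0r 1w}
  6. BR ⇒ no(FU)  {1A/1Mu/1Ld/0B | 0r 1w}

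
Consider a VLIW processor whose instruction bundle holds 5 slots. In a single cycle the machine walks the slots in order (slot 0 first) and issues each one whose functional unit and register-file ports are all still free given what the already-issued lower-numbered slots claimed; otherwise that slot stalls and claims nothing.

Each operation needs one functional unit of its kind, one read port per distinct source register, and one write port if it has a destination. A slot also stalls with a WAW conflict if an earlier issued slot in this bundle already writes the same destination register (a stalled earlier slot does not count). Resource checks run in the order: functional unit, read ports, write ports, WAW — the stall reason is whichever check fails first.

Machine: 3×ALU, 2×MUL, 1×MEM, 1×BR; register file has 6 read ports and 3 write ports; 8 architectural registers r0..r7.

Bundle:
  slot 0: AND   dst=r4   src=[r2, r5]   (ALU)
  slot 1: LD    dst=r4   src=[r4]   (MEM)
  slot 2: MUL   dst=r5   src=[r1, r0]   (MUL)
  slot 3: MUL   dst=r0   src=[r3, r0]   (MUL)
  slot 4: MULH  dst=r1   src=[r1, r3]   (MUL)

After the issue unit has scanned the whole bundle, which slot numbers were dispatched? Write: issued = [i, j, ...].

  0. ALU→r4 ⇒ go  {2A/2Mu/1Ld/1B | 4r 2w}
  1. MEM→r4 ⇒ no(WAW)  {2A/2Mu/1Ld/1B | 4r 2w}
  2. MUL→r5 ⇒ go  {2A/1Mu/1Ld/1B | 2r 1w}
  3. MUL→r0 ⇒ go  {2A/0Mu/1Ld/1B | 0r 0w}
  4. MUL→r1 ⇒ no(FU)  {2A/0Mu/1Ld/1B | 0r 0w}

issued = [0, 2, 3]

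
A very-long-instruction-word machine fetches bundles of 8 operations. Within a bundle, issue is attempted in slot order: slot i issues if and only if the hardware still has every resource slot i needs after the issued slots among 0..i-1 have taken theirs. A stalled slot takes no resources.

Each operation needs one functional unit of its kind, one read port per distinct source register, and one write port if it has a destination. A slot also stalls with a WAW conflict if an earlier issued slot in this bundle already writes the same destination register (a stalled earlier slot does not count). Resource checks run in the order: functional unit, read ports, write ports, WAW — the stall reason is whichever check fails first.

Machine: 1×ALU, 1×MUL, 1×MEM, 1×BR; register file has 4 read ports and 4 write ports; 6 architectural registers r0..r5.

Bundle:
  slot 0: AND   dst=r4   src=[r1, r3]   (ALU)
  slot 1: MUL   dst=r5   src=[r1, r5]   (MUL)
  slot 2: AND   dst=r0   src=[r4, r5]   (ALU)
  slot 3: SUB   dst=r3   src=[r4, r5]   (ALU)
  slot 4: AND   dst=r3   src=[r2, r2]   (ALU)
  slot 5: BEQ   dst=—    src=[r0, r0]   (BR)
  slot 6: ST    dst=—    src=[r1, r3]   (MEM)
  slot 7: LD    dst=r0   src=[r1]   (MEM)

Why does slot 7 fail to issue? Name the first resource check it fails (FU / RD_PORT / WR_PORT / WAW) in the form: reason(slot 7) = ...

[0] ALU needs rd=2 wr=1: ok; after: ALU=0 MUL=1 MEM=1 BR=1, R=2, W=3
[1] MUL needs rd=2 wr=1: ok; after: ALU=0 MUL=0 MEM=1 BR=1, R=0, W=2
[2] ALU needs rd=2 wr=1: FU; after: ALU=0 MUL=0 MEM=1 BR=1, R=0, W=2
[3] ALU needs rd=2 wr=1: FU; after: ALU=0 MUL=0 MEM=1 BR=1, R=0, W=2
[4] ALU needs rd=1 wr=1: FU; after: ALU=0 MUL=0 MEM=1 BR=1, R=0, W=2
[5] BR needs rd=1 wr=0: RD_PORT; after: ALU=0 MUL=0 MEM=1 BR=1, R=0, W=2
[6] MEM needs rd=2 wr=0: RD_PORT; after: ALU=0 MUL=0 MEM=1 BR=1, R=0, W=2
[7] MEM needs rd=1 wr=1: RD_PORT; after: ALU=0 MUL=0 MEM=1 BR=1, R=0, W=2

reason(slot 7) = RD_PORT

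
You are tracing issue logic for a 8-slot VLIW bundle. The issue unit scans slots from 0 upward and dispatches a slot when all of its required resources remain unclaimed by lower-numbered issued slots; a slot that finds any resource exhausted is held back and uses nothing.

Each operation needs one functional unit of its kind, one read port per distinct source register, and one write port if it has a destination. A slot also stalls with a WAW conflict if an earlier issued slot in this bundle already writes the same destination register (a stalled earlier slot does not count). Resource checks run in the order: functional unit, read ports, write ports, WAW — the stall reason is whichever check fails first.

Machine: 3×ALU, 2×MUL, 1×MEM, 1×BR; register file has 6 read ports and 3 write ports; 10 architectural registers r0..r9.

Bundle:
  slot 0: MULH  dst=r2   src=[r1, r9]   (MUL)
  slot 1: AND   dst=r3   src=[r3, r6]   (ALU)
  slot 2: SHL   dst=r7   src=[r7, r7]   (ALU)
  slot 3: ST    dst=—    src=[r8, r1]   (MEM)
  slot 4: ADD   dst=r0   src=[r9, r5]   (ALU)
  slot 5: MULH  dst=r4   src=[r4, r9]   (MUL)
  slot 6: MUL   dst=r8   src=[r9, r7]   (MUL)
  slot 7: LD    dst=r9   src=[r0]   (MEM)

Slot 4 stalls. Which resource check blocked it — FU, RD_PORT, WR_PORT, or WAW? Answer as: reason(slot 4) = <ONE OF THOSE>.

reason(slot 4) = RD_PORT

#0 MUL src=r1,r9 dispatched  <A:3 Mu:1 Ld:1 B:1 rd:4 wr:2>
#1 ALU src=r3,r6 dispatched  <A:2 Mu:1 Ld:1 B:1 rd:2 wr:1>
#2 ALU src=r7,r7 dispatched  <A:1 Mu:1 Ld:1 B:1 rd:1 wr:0>
#3 MEM src=r8,r1 held:RD_PORT  <A:1 Mu:1 Ld:1 B:1 rd:1 wr:0>
#4 ALU src=r9,r5 held:RD_PORT  <A:1 Mu:1 Ld:1 B:1 rd:1 wr:0>
#5 MUL src=r4,r9 held:RD_PORT  <A:1 Mu:1 Ld:1 B:1 rd:1 wr:0>
#6 MUL src=r9,r7 held:RD_PORT  <A:1 Mu:1 Ld:1 B:1 rd:1 wr:0>
#7 MEM src=r0 held:WR_PORT  <A:1 Mu:1 Ld:1 B:1 rd:1 wr:0>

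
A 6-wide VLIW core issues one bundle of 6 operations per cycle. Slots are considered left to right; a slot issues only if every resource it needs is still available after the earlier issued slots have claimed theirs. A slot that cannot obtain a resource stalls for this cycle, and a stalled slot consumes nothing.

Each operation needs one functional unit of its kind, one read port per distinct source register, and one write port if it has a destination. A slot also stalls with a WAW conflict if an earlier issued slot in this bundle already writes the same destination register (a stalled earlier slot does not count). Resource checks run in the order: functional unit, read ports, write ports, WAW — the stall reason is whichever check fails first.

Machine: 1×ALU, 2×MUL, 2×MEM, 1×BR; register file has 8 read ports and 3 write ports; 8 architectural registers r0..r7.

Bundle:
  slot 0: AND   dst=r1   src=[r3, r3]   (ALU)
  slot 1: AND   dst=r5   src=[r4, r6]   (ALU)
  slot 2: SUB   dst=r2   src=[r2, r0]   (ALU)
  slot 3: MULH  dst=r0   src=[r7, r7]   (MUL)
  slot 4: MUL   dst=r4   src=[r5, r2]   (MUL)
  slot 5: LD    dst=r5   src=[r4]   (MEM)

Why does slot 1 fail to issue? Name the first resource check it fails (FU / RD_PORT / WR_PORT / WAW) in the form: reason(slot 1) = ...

(0) want 1×ALU +1rd +1wr — yes → AL0|MU2|ME2|BR1|rd7|wr2
(1) want 1×ALU +2rd +1wr — FU → AL0|MU2|ME2|BR1|rd7|wr2
(2) want 1×ALU +2rd +1wr — FU → AL0|MU2|ME2|BR1|rd7|wr2
(3) want 1×MUL +1rd +1wr — yes → AL0|MU1|ME2|BR1|rd6|wr1
(4) want 1×MUL +2rd +1wr — yes → AL0|MU0|ME2|BR1|rd4|wr0
(5) want 1×MEM +1rd +1wr — WR_PORT → AL0|MU0|ME2|BR1|rd4|wr0

reason(slot 1) = FU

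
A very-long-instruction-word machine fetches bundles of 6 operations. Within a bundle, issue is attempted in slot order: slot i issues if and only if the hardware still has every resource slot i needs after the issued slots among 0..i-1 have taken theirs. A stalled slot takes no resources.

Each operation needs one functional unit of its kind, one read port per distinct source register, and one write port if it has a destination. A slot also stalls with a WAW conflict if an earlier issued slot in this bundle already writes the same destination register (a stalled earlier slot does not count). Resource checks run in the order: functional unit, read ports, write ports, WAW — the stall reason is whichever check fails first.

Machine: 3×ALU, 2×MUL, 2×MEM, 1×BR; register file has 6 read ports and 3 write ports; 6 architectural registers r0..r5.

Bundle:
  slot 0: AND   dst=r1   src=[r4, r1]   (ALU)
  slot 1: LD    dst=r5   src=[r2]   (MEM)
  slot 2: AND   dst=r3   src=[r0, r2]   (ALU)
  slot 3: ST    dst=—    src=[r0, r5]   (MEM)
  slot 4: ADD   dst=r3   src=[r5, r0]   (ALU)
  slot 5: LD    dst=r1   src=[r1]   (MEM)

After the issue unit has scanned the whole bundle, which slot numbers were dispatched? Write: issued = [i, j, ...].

issued = [0, 1, 2]

#0 ALU src=r4,r1 dispatched  <A:2 Mu:2 Ld:2 B:1 rd:4 wr:2>
#1 MEM src=r2 dispatched  <A:2 Mu:2 Ld:1 B:1 rd:3 wr:1>
#2 ALU src=r0,r2 dispatched  <A:1 Mu:2 Ld:1 B:1 rd:1 wr:0>
#3 MEM src=r0,r5 held:RD_PORT  <A:1 Mu:2 Ld:1 B:1 rd:1 wr:0>
#4 ALU src=r5,r0 held:RD_PORT  <A:1 Mu:2 Ld:1 B:1 rd:1 wr:0>
#5 MEM src=r1 held:WR_PORT  <A:1 Mu:2 Ld:1 B:1 rd:1 wr:0>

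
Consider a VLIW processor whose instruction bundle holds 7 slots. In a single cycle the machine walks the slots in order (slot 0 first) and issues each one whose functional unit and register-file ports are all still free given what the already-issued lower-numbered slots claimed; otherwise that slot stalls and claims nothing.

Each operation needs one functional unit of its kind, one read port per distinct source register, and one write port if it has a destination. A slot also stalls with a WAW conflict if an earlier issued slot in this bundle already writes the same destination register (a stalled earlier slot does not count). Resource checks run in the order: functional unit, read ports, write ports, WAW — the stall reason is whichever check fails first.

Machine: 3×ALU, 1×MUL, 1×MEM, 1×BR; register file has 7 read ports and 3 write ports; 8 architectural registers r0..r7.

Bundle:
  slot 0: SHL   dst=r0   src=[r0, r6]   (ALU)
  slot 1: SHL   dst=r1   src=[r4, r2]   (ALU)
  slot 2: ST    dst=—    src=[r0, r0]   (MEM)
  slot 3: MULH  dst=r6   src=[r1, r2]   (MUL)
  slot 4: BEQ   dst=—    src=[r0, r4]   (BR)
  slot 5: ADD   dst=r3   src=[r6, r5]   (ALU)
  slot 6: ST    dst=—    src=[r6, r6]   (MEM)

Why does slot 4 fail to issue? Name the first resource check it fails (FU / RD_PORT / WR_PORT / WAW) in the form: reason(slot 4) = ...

[0] ALU needs rd=2 wr=1: ok; after: ALU=2 MUL=1 MEM=1 BR=1, R=5, W=2
[1] ALU needs rd=2 wr=1: ok; after: ALU=1 MUL=1 MEM=1 BR=1, R=3, W=1
[2] MEM needs rd=1 wr=0: ok; after: ALU=1 MUL=1 MEM=0 BR=1, R=2, W=1
[3] MUL needs rd=2 wr=1: ok; after: ALU=1 MUL=0 MEM=0 BR=1, R=0, W=0
[4] BR needs rd=2 wr=0: RD_PORT; after: ALU=1 MUL=0 MEM=0 BR=1, R=0, W=0
[5] ALU needs rd=2 wr=1: RD_PORT; after: ALU=1 MUL=0 MEM=0 BR=1, R=0, W=0
[6] MEM needs rd=1 wr=0: FU; after: ALU=1 MUL=0 MEM=0 BR=1, R=0, W=0

reason(slot 4) = RD_PORT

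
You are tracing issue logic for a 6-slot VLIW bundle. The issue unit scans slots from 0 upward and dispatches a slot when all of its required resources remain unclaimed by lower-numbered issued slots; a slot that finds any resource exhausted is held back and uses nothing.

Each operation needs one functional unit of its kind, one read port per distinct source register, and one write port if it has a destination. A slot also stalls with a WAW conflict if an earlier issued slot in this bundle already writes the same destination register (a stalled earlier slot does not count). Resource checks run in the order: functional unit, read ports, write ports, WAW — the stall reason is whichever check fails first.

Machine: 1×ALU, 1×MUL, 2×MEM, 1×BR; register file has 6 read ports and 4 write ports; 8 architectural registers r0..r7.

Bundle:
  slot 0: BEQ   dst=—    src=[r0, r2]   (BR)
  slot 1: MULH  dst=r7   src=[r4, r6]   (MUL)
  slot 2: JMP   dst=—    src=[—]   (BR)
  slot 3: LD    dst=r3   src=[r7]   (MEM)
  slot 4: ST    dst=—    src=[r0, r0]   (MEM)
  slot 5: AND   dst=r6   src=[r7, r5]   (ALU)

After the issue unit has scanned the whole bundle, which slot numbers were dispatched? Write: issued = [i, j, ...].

issued = [0, 1, 3, 4]

  0. BR ⇒ go  {1A/1Mu/2Ld/0B | 4r 4w}
  1. MUL→r7 ⇒ go  {1A/0Mu/2Ld/0B | 2r 3w}
  2. BR ⇒ no(FU)  {1A/0Mu/2Ld/0B | 2r 3w}
  3. MEM→r3 ⇒ go  {1A/0Mu/1Ld/0B | 1r 2w}
  4. MEM ⇒ go  {1A/0Mu/0Ld/0B | 0r 2w}
  5. ALU→r6 ⇒ no(RD_PORT)  {1A/0Mu/0Ld/0B | 0r 2w}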